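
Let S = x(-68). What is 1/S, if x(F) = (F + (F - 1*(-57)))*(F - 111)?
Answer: 1/14141 ≈ 7.0716e-5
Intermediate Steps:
x(F) = (-111 + F)*(57 + 2*F) (x(F) = (F + (F + 57))*(-111 + F) = (F + (57 + F))*(-111 + F) = (57 + 2*F)*(-111 + F) = (-111 + F)*(57 + 2*F))
S = 14141 (S = -6327 - 165*(-68) + 2*(-68)**2 = -6327 + 11220 + 2*4624 = -6327 + 11220 + 9248 = 14141)
1/S = 1/14141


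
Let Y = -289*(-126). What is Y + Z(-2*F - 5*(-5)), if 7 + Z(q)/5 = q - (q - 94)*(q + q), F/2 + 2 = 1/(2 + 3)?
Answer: 282198/5 ≈ 56440.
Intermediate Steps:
F = -18/5 (F = -4 + 2/(2 + 3) = -4 + 2/5 = -18/5 ≈ -3.6000)
Y = 36414
Z(q) = -35 + 5*q - 10*q*(-94 + q) (Z(q) = -35 + 5*(q - (q - 94)*(q + q)) = -35 + 5*(q - (-94 + q)*2*q) = -35 + 5*(q - 2*q*(-94 + q)) = -35 + (5*q - 10*q*(-94 + q)) = -35 + 5*q - 10*q*(-94 + q))
Y + Z(-2*F - 5*(-5)) = 36414 + (-35 - 10*(-2*(-18/5) - 5*(-5))**2 + 945*(-2*(-18/5) - 5*(-5))) = 36414 + (-35 - 10*(36/5 + 25)**2 + 945*(36/5 + 25)) = 36414 + (-35 - 10*(161/5)**2 + 945*(161/5)) = 36414 + (-35 - 10*25921/25 + 30429) = 36414 + (-35 - 51842/5 + 30429) = 36414 + 100128/5 = 282198/5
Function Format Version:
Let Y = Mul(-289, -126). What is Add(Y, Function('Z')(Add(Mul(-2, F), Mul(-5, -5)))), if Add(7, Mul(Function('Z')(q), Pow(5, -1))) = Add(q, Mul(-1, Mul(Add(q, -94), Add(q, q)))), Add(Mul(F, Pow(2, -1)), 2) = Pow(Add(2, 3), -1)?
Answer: Rational(282198, 5) ≈ 56440.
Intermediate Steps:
F = Rational(-18, 5) (F = Add(-4, Mul(2, Pow(Add(2, 3), -1))) = Add(-4, Mul(2, Pow(5, -1))) = Add(-4, Mul(2, Rational(1, 5))) = Add(-4, Rational(2, 5)) = Rational(-18, 5) ≈ -3.6000)
Y = 36414
Function('Z')(q) = Add(-35, Mul(5, q), Mul(-10, q, Add(-94, q))) (Function('Z')(q) = Add(-35, Mul(5, Add(q, Mul(-1, Mul(Add(q, -94), Add(q, q)))))) = Add(-35, Mul(5, Add(q, Mul(-1, Mul(Add(-94, q), Mul(2, q)))))) = Add(-35, Mul(5, Add(q, Mul(-1, Mul(2, q, Add(-94, q)))))) = Add(-35, Mul(5, Add(q, Mul(-2, q, Add(-94, q))))) = Add(-35, Add(Mul(5, q), Mul(-10, q, Add(-94, q)))) = Add(-35, Mul(5, q), Mul(-10, q, Add(-94, q))))
Add(Y, Function('Z')(Add(Mul(-2, F), Mul(-5, -5)))) = Add(36414, Add(-35, Mul(-10, Pow(Add(Mul(-2, Rational(-18, 5)), Mul(-5, -5)), 2)), Mul(945, Add(Mul(-2, Rational(-18, 5)), Mul(-5, -5))))) = Add(36414, Add(-35, Mul(-10, Pow(Add(Rational(36, 5), 25), 2)), Mul(945, Add(Rational(36, 5), 25)))) = Add(36414, Add(-35, Mul(-10, Pow(Rational(161, 5), 2)), Mul(945, Rational(161, 5)))) = Add(36414, Add(-35, Mul(-10, Rational(25921, 25)), 30429)) = Add(36414, Add(-35, Rational(-51842, 5), 30429)) = Add(36414, Rational(100128, 5)) = Rational(282198, 5)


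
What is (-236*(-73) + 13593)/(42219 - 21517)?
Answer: 30821/20702 ≈ 1.4888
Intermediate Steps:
(-236*(-73) + 13593)/(42219 - 21517) = (17228 + 13593)/20702 = 30821*(1/20702) = 30821/20702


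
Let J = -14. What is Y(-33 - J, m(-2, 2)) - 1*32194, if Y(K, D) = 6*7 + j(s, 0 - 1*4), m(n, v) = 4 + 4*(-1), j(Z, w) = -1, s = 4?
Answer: -32153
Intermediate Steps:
m(n, v) = 0 (m(n, v) = 4 - 4 = 0)
Y(K, D) = 41 (Y(K, D) = 6*7 - 1 = 42 - 1 = 41)
Y(-33 - J, m(-2, 2)) - 1*32194 = 41 - 1*32194 = 41 - 32194 = -32153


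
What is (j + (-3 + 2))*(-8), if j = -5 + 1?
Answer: 40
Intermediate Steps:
j = -4
(j + (-3 + 2))*(-8) = (-4 + (-3 + 2))*(-8) = (-4 - 1)*(-8) = -5*(-8) = 40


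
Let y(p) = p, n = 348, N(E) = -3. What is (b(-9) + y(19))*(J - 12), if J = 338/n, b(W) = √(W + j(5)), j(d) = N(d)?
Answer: -36461/174 - 1919*I*√3/87 ≈ -209.55 - 38.205*I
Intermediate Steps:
j(d) = -3
b(W) = √(-3 + W) (b(W) = √(W - 3) = √(-3 + W))
J = 169/174 (J = 338/348 = 338*(1/348) = 169/174 ≈ 0.97126)
(b(-9) + y(19))*(J - 12) = (√(-3 - 9) + 19)*(169/174 - 12) = (√(-12) + 19)*(-1919/174) = (2*I*√3 + 19)*(-1919/174) = (19 + 2*I*√3)*(-1919/174) = -36461/174 - 1919*I*√3/87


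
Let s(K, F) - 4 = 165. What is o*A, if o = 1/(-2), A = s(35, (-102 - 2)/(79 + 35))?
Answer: -169/2 ≈ -84.500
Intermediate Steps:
s(K, F) = 169 (s(K, F) = 4 + 165 = 169)
A = 169
o = -1/2 ≈ -0.50000
o*A = -1/2*169 = -169/2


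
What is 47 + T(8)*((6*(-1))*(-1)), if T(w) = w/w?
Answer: 53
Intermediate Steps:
T(w) = 1
47 + T(8)*((6*(-1))*(-1)) = 47 + 1*((6*(-1))*(-1)) = 47 + 1*(-6*(-1)) = 47 + 1*6 = 47 + 6 = 53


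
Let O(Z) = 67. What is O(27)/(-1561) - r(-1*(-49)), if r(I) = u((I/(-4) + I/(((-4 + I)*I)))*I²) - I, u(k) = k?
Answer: 8263018121/280980 ≈ 29408.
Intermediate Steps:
r(I) = -I + I²*(1/(-4 + I) - I/4) (r(I) = (I/(-4) + I/(((-4 + I)*I)))*I² - I = (I*(-¼) + I/((I*(-4 + I))))*I² - I = (-I/4 + I*(1/(I*(-4 + I))))*I² - I = (-I/4 + 1/(-4 + I))*I² - I = (1/(-4 + I) - I/4)*I² - I = I²*(1/(-4 + I) - I/4) - I = -I + I²*(1/(-4 + I) - I/4))
O(27)/(-1561) - r(-1*(-49)) = 67/(-1561) - (-1*(-49))*(16 - (-1*(-49))³ + 4*(-1*(-49))²)/(4*(-4 - 1*(-49))) = 67*(-1/1561) - 49*(16 - 1*49³ + 4*49²)/(4*(-4 + 49)) = -67/1561 - 49*(16 - 1*117649 + 4*2401)/(4*45) = -67/1561 - 49*(16 - 117649 + 9604)/(4*45) = -67/1561 - 49*(-108029)/(4*45) = -67/1561 - 1*(-5293421/180) = -67/1561 + 5293421/180 = 8263018121/280980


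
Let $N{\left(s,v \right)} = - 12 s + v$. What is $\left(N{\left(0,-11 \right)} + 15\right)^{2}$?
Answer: $16$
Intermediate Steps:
$N{\left(s,v \right)} = v - 12 s$
$\left(N{\left(0,-11 \right)} + 15\right)^{2} = \left(\left(-11 - 0\right) + 15\right)^{2} = \left(\left(-11 + 0\right) + 15\right)^{2} = \left(-11 + 15\right)^{2} = 4^{2} = 16$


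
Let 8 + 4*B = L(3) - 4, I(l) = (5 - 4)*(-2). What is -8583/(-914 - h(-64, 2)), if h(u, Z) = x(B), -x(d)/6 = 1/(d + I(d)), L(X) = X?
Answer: 145911/15562 ≈ 9.3761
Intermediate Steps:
I(l) = -2 (I(l) = 1*(-2) = -2)
B = -9/4 (B = -2 + (3 - 4)/4 = -2 + (¼)*(-1) = -2 - ¼ = -9/4 ≈ -2.2500)
x(d) = -6/(-2 + d) (x(d) = -6/(d - 2) = -6/(-2 + d))
h(u, Z) = 24/17 (h(u, Z) = -6/(-2 - 9/4) = -6/(-17/4) = -6*(-4/17) = 24/17)
-8583/(-914 - h(-64, 2)) = -8583/(-914 - 1*24/17) = -8583/(-914 - 24/17) = -8583/(-15562/17) = -8583*(-17/15562) = 145911/15562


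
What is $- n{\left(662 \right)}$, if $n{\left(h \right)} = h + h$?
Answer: $-1324$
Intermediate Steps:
$n{\left(h \right)} = 2 h$
$- n{\left(662 \right)} = - 2 \cdot 662 = \left(-1\right) 1324 = -1324$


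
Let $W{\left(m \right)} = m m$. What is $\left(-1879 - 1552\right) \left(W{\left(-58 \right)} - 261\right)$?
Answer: $-10646393$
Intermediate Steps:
$W{\left(m \right)} = m^{2}$
$\left(-1879 - 1552\right) \left(W{\left(-58 \right)} - 261\right) = \left(-1879 - 1552\right) \left(\left(-58\right)^{2} - 261\right) = - 3431 \left(3364 - 261\right) = \left(-3431\right) 3103 = -10646393$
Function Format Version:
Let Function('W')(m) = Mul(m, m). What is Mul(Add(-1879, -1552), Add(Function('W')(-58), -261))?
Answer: -10646393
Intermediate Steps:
Function('W')(m) = Pow(m, 2)
Mul(Add(-1879, -1552), Add(Function('W')(-58), -261)) = Mul(Add(-1879, -1552), Add(Pow(-58, 2), -261)) = Mul(-3431, Add(3364, -261)) = Mul(-3431, 3103) = -10646393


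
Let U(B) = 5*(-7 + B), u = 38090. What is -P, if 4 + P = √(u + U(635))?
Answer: 4 - √41230 ≈ -199.05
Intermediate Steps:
U(B) = -35 + 5*B
P = -4 + √41230 (P = -4 + √(38090 + (-35 + 5*635)) = -4 + √(38090 + (-35 + 3175)) = -4 + √(38090 + 3140) = -4 + √41230 ≈ 199.05)
-P = -(-4 + √41230) = 4 - √41230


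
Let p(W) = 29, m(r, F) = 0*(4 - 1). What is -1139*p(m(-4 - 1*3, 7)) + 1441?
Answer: -31590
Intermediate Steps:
m(r, F) = 0 (m(r, F) = 0*3 = 0)
-1139*p(m(-4 - 1*3, 7)) + 1441 = -1139*29 + 1441 = -33031 + 1441 = -31590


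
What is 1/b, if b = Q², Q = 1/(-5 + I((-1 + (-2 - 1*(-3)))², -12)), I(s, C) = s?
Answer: 25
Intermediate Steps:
Q = -⅕ (Q = 1/(-5 + (-1 + (-2 - 1*(-3)))²) = 1/(-5 + (-1 + (-2 + 3))²) = 1/(-5 + (-1 + 1)²) = 1/(-5 + 0²) = 1/(-5 + 0) = 1/(-5) = -⅕ ≈ -0.20000)
b = 1/25 (b = (-⅕)² = 1/25 ≈ 0.040000)
1/b = 1/(1/25) = 25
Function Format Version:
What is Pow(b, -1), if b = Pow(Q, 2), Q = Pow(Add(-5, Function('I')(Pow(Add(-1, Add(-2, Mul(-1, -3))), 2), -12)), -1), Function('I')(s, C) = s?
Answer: 25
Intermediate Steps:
Q = Rational(-1, 5) (Q = Pow(Add(-5, Pow(Add(-1, Add(-2, Mul(-1, -3))), 2)), -1) = Pow(Add(-5, Pow(Add(-1, Add(-2, 3)), 2)), -1) = Pow(Add(-5, Pow(Add(-1, 1), 2)), -1) = Pow(Add(-5, Pow(0, 2)), -1) = Pow(Add(-5, 0), -1) = Pow(-5, -1) = Rational(-1, 5) ≈ -0.20000)
b = Rational(1, 25) (b = Pow(Rational(-1, 5), 2) = Rational(1, 25) ≈ 0.040000)
Pow(b, -1) = Pow(Rational(1, 25), -1) = 25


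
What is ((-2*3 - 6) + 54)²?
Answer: 1764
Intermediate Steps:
((-2*3 - 6) + 54)² = ((-6 - 6) + 54)² = (-12 + 54)² = 42² = 1764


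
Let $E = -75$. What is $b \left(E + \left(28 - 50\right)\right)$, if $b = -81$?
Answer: $7857$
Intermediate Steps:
$b \left(E + \left(28 - 50\right)\right) = - 81 \left(-75 + \left(28 - 50\right)\right) = - 81 \left(-75 - 22\right) = \left(-81\right) \left(-97\right) = 7857$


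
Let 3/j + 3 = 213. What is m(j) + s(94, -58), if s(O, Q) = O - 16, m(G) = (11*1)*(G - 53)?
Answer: -35339/70 ≈ -504.84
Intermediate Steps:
j = 1/70 (j = 3/(-3 + 213) = 3/210 = 3*(1/210) = 1/70 ≈ 0.014286)
m(G) = -583 + 11*G (m(G) = 11*(-53 + G) = -583 + 11*G)
s(O, Q) = -16 + O
m(j) + s(94, -58) = (-583 + 11*(1/70)) + (-16 + 94) = (-583 + 11/70) + 78 = -40799/70 + 78 = -35339/70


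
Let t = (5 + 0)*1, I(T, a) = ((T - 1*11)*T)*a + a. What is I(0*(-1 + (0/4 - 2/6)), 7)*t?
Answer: 35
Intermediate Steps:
I(T, a) = a + T*a*(-11 + T) (I(T, a) = ((T - 11)*T)*a + a = ((-11 + T)*T)*a + a = (T*(-11 + T))*a + a = T*a*(-11 + T) + a = a + T*a*(-11 + T))
t = 5 (t = 5*1 = 5)
I(0*(-1 + (0/4 - 2/6)), 7)*t = (7*(1 + (0*(-1 + (0/4 - 2/6)))² - 0*(-1 + (0/4 - 2/6))))*5 = (7*(1 + (0*(-1 + (0*(¼) - 2*⅙)))² - 0*(-1 + (0*(¼) - 2*⅙))))*5 = (7*(1 + (0*(-1 + (0 - ⅓)))² - 0*(-1 + (0 - ⅓))))*5 = (7*(1 + (0*(-1 - ⅓))² - 0*(-1 - ⅓)))*5 = (7*(1 + (0*(-4/3))² - 0*(-4)/3))*5 = (7*(1 + 0² - 11*0))*5 = (7*(1 + 0 + 0))*5 = (7*1)*5 = 7*5 = 35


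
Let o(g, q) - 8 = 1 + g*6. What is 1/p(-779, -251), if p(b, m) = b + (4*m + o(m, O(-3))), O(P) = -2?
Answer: -1/3280 ≈ -0.00030488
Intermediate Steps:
o(g, q) = 9 + 6*g (o(g, q) = 8 + (1 + g*6) = 8 + (1 + 6*g) = 9 + 6*g)
p(b, m) = 9 + b + 10*m (p(b, m) = b + (4*m + (9 + 6*m)) = b + (9 + 10*m) = 9 + b + 10*m)
1/p(-779, -251) = 1/(9 - 779 + 10*(-251)) = 1/(9 - 779 - 2510) = 1/(-3280) = -1/3280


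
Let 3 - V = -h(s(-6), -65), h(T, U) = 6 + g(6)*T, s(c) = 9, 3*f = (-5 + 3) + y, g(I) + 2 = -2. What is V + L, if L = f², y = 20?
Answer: 9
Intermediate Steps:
g(I) = -4 (g(I) = -2 - 2 = -4)
f = 6 (f = ((-5 + 3) + 20)/3 = (-2 + 20)/3 = (⅓)*18 = 6)
L = 36 (L = 6² = 36)
h(T, U) = 6 - 4*T
V = -27 (V = 3 - (-1)*(6 - 4*9) = 3 - (-1)*(6 - 36) = 3 - (-1)*(-30) = 3 - 1*30 = 3 - 30 = -27)
V + L = -27 + 36 = 9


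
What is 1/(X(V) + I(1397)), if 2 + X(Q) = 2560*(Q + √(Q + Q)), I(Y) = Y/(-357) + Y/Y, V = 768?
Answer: 125287151871/245682476173457618 - 1305077760*√6/122841238086728809 ≈ 4.8393e-7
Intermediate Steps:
I(Y) = 1 - Y/357 (I(Y) = Y*(-1/357) + 1 = -Y/357 + 1 = 1 - Y/357)
X(Q) = -2 + 2560*Q + 2560*√2*√Q (X(Q) = -2 + 2560*(Q + √(Q + Q)) = -2 + 2560*(Q + √(2*Q)) = -2 + 2560*(Q + √2*√Q) = -2 + (2560*Q + 2560*√2*√Q) = -2 + 2560*Q + 2560*√2*√Q)
1/(X(V) + I(1397)) = 1/((-2 + 2560*768 + 2560*√2*√768) + (1 - 1/357*1397)) = 1/((-2 + 1966080 + 2560*√2*(16*√3)) + (1 - 1397/357)) = 1/((-2 + 1966080 + 40960*√6) - 1040/357) = 1/((1966078 + 40960*√6) - 1040/357) = 1/(701888806/357 + 40960*√6)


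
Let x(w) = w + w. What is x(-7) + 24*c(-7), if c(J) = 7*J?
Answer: -1190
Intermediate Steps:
x(w) = 2*w
x(-7) + 24*c(-7) = 2*(-7) + 24*(7*(-7)) = -14 + 24*(-49) = -14 - 1176 = -1190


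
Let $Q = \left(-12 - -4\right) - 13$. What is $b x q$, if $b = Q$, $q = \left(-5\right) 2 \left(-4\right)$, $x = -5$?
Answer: $4200$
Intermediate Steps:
$q = 40$ ($q = \left(-10\right) \left(-4\right) = 40$)
$Q = -21$ ($Q = \left(-12 + 4\right) - 13 = -8 - 13 = -21$)
$b = -21$
$b x q = \left(-21\right) \left(-5\right) 40 = 105 \cdot 40 = 4200$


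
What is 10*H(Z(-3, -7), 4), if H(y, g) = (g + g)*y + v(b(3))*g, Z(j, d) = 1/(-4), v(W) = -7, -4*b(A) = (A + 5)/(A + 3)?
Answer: -300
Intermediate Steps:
b(A) = -(5 + A)/(4*(3 + A)) (b(A) = -(A + 5)/(4*(A + 3)) = -(5 + A)/(4*(3 + A)))
Z(j, d) = -1/4
H(y, g) = -7*g + 2*g*y (H(y, g) = (g + g)*y - 7*g = (2*g)*y - 7*g = 2*g*y - 7*g = -7*g + 2*g*y)
10*H(Z(-3, -7), 4) = 10*(4*(-7 + 2*(-1/4))) = 10*(4*(-7 - 1/2)) = 10*(4*(-15/2)) = 10*(-30) = -300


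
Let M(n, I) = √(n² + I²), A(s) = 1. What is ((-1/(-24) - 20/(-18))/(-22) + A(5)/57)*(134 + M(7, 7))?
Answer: -70283/15048 - 7343*√2/30096 ≈ -5.0156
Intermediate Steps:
M(n, I) = √(I² + n²)
((-1/(-24) - 20/(-18))/(-22) + A(5)/57)*(134 + M(7, 7)) = ((-1/(-24) - 20/(-18))/(-22) + 1/57)*(134 + √(7² + 7²)) = ((-1*(-1/24) - 20*(-1/18))*(-1/22) + 1*(1/57))*(134 + √(49 + 49)) = ((1/24 + 10/9)*(-1/22) + 1/57)*(134 + √98) = ((83/72)*(-1/22) + 1/57)*(134 + 7*√2) = (-83/1584 + 1/57)*(134 + 7*√2) = -1049*(134 + 7*√2)/30096 = -70283/15048 - 7343*√2/30096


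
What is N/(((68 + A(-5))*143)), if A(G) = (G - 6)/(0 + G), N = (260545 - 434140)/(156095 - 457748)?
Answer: 289325/5046956343 ≈ 5.7327e-5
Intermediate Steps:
N = 57865/100551 (N = -173595/(-301653) = -173595*(-1/301653) = 57865/100551 ≈ 0.57548)
A(G) = (-6 + G)/G
N/(((68 + A(-5))*143)) = 57865/(100551*(((68 + (-6 - 5)/(-5))*143))) = 57865/(100551*(((68 - ⅕*(-11))*143))) = 57865/(100551*(((68 + 11/5)*143))) = 57865/(100551*(((351/5)*143))) = 57865/(100551*(50193/5)) = (57865/100551)*(5/50193) = 289325/5046956343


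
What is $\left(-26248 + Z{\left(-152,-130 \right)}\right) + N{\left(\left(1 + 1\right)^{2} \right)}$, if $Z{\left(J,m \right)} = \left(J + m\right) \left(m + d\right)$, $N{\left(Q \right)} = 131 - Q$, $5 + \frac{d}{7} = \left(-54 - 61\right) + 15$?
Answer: $217809$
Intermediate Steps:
$d = -735$ ($d = -35 + 7 \left(\left(-54 - 61\right) + 15\right) = -35 + 7 \left(-115 + 15\right) = -35 + 7 \left(-100\right) = -35 - 700 = -735$)
$Z{\left(J,m \right)} = \left(-735 + m\right) \left(J + m\right)$ ($Z{\left(J,m \right)} = \left(J + m\right) \left(m - 735\right) = \left(J + m\right) \left(-735 + m\right) = \left(-735 + m\right) \left(J + m\right)$)
$\left(-26248 + Z{\left(-152,-130 \right)}\right) + N{\left(\left(1 + 1\right)^{2} \right)} = \left(-26248 - \left(-227030 - 16900\right)\right) + \left(131 - \left(1 + 1\right)^{2}\right) = \left(-26248 + \left(16900 + 111720 + 95550 + 19760\right)\right) + \left(131 - 2^{2}\right) = \left(-26248 + 243930\right) + \left(131 - 4\right) = 217682 + \left(131 - 4\right) = 217682 + 127 = 217809$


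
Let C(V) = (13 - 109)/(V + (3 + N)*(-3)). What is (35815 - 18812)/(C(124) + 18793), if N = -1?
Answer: 1003177/1108739 ≈ 0.90479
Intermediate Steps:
C(V) = -96/(-6 + V) (C(V) = (13 - 109)/(V + (3 - 1)*(-3)) = -96/(V + 2*(-3)) = -96/(V - 6) = -96/(-6 + V))
(35815 - 18812)/(C(124) + 18793) = (35815 - 18812)/(-96/(-6 + 124) + 18793) = 17003/(-96/118 + 18793) = 17003/(-96*1/118 + 18793) = 17003/(-48/59 + 18793) = 17003/(1108739/59) = 17003*(59/1108739) = 1003177/1108739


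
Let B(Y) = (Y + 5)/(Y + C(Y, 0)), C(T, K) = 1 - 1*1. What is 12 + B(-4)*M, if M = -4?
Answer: 13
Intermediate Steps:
C(T, K) = 0 (C(T, K) = 1 - 1 = 0)
B(Y) = (5 + Y)/Y (B(Y) = (Y + 5)/(Y + 0) = (5 + Y)/Y)
12 + B(-4)*M = 12 + ((5 - 4)/(-4))*(-4) = 12 - ¼*1*(-4) = 12 - ¼*(-4) = 12 + 1 = 13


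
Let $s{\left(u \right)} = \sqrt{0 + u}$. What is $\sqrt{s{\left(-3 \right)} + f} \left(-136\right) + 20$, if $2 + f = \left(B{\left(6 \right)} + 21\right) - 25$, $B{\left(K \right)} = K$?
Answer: $20 - 136 \sqrt[4]{3} \sqrt{i} \approx -106.56 - 126.56 i$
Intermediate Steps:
$s{\left(u \right)} = \sqrt{u}$
$f = 0$ ($f = -2 + \left(\left(6 + 21\right) - 25\right) = -2 + \left(27 - 25\right) = -2 + 2 = 0$)
$\sqrt{s{\left(-3 \right)} + f} \left(-136\right) + 20 = \sqrt{\sqrt{-3} + 0} \left(-136\right) + 20 = \sqrt{i \sqrt{3} + 0} \left(-136\right) + 20 = \sqrt{i \sqrt{3}} \left(-136\right) + 20 = \sqrt[4]{3} \sqrt{i} \left(-136\right) + 20 = - 136 \sqrt[4]{3} \sqrt{i} + 20 = 20 - 136 \sqrt[4]{3} \sqrt{i}$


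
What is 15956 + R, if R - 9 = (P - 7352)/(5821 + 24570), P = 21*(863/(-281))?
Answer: 136336956480/8539871 ≈ 15965.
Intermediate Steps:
P = -18123/281 (P = 21*(863*(-1/281)) = 21*(-863/281) = -18123/281 ≈ -64.495)
R = 74774804/8539871 (R = 9 + (-18123/281 - 7352)/(5821 + 24570) = 9 - 2084035/281/30391 = 9 - 2084035/281*1/30391 = 9 - 2084035/8539871 = 74774804/8539871 ≈ 8.7560)
15956 + R = 15956 + 74774804/8539871 = 136336956480/8539871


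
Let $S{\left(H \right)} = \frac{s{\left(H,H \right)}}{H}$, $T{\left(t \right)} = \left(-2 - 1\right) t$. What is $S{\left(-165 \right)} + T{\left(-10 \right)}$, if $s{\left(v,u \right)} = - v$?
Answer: $29$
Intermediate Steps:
$T{\left(t \right)} = - 3 t$
$S{\left(H \right)} = -1$ ($S{\left(H \right)} = \frac{\left(-1\right) H}{H} = -1$)
$S{\left(-165 \right)} + T{\left(-10 \right)} = -1 - -30 = -1 + 30 = 29$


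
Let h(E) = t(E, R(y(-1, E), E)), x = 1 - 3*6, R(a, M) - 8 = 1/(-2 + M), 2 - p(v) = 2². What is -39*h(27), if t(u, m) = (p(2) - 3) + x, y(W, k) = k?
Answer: 858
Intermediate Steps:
p(v) = -2 (p(v) = 2 - 1*2² = 2 - 1*4 = 2 - 4 = -2)
R(a, M) = 8 + 1/(-2 + M)
x = -17 (x = 1 - 18 = -17)
t(u, m) = -22 (t(u, m) = (-2 - 3) - 17 = -5 - 17 = -22)
h(E) = -22
-39*h(27) = -39*(-22) = 858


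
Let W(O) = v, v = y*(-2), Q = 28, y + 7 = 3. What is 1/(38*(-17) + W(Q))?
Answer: -1/638 ≈ -0.0015674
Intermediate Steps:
y = -4 (y = -7 + 3 = -4)
v = 8 (v = -4*(-2) = 8)
W(O) = 8
1/(38*(-17) + W(Q)) = 1/(38*(-17) + 8) = 1/(-646 + 8) = 1/(-638) = -1/638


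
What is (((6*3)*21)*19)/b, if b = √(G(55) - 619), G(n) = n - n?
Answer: -7182*I*√619/619 ≈ -288.67*I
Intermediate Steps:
G(n) = 0
b = I*√619 (b = √(0 - 619) = √(-619) = I*√619 ≈ 24.88*I)
(((6*3)*21)*19)/b = (((6*3)*21)*19)/((I*√619)) = ((18*21)*19)*(-I*√619/619) = (378*19)*(-I*√619/619) = 7182*(-I*√619/619) = -7182*I*√619/619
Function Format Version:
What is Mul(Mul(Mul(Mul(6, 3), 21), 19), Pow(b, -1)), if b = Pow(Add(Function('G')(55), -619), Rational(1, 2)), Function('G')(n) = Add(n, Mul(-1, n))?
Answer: Mul(Rational(-7182, 619), I, Pow(619, Rational(1, 2))) ≈ Mul(-288.67, I)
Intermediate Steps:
Function('G')(n) = 0
b = Mul(I, Pow(619, Rational(1, 2))) (b = Pow(Add(0, -619), Rational(1, 2)) = Pow(-619, Rational(1, 2)) = Mul(I, Pow(619, Rational(1, 2))) ≈ Mul(24.880, I))
Mul(Mul(Mul(Mul(6, 3), 21), 19), Pow(b, -1)) = Mul(Mul(Mul(Mul(6, 3), 21), 19), Pow(Mul(I, Pow(619, Rational(1, 2))), -1)) = Mul(Mul(Mul(18, 21), 19), Mul(Rational(-1, 619), I, Pow(619, Rational(1, 2)))) = Mul(Mul(378, 19), Mul(Rational(-1, 619), I, Pow(619, Rational(1, 2)))) = Mul(7182, Mul(Rational(-1, 619), I, Pow(619, Rational(1, 2)))) = Mul(Rational(-7182, 619), I, Pow(619, Rational(1, 2)))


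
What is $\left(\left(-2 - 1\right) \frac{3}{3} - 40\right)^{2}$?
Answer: $1849$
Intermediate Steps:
$\left(\left(-2 - 1\right) \frac{3}{3} - 40\right)^{2} = \left(- 3 \cdot 3 \cdot \frac{1}{3} - 40\right)^{2} = \left(\left(-3\right) 1 - 40\right)^{2} = \left(-3 - 40\right)^{2} = \left(-43\right)^{2} = 1849$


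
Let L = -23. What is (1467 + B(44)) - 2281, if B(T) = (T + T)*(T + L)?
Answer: 1034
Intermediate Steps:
B(T) = 2*T*(-23 + T) (B(T) = (T + T)*(T - 23) = (2*T)*(-23 + T) = 2*T*(-23 + T))
(1467 + B(44)) - 2281 = (1467 + 2*44*(-23 + 44)) - 2281 = (1467 + 2*44*21) - 2281 = (1467 + 1848) - 2281 = 3315 - 2281 = 1034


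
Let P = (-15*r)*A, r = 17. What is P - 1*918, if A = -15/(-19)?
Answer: -21267/19 ≈ -1119.3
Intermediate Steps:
A = 15/19 (A = -15*(-1/19) = 15/19 ≈ 0.78947)
P = -3825/19 (P = -15*17*(15/19) = -255*15/19 = -3825/19 ≈ -201.32)
P - 1*918 = -3825/19 - 1*918 = -3825/19 - 918 = -21267/19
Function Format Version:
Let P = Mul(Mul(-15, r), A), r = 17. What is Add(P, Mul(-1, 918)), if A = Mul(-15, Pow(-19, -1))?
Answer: Rational(-21267, 19) ≈ -1119.3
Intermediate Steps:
A = Rational(15, 19) (A = Mul(-15, Rational(-1, 19)) = Rational(15, 19) ≈ 0.78947)
P = Rational(-3825, 19) (P = Mul(Mul(-15, 17), Rational(15, 19)) = Mul(-255, Rational(15, 19)) = Rational(-3825, 19) ≈ -201.32)
Add(P, Mul(-1, 918)) = Add(Rational(-3825, 19), Mul(-1, 918)) = Add(Rational(-3825, 19), -918) = Rational(-21267, 19)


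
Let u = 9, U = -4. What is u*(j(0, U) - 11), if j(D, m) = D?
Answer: -99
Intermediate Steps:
u*(j(0, U) - 11) = 9*(0 - 11) = 9*(-11) = -99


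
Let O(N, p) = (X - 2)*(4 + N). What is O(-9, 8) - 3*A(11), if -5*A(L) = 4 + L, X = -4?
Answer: 39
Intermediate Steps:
A(L) = -⅘ - L/5 (A(L) = -(4 + L)/5 = -⅘ - L/5)
O(N, p) = -24 - 6*N (O(N, p) = (-4 - 2)*(4 + N) = -6*(4 + N) = -24 - 6*N)
O(-9, 8) - 3*A(11) = (-24 - 6*(-9)) - 3*(-⅘ - ⅕*11) = (-24 + 54) - 3*(-⅘ - 11/5) = 30 - 3*(-3) = 30 + 9 = 39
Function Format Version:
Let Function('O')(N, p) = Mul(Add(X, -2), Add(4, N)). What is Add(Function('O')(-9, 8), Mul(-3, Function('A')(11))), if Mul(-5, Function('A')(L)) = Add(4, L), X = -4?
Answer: 39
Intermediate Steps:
Function('A')(L) = Add(Rational(-4, 5), Mul(Rational(-1, 5), L)) (Function('A')(L) = Mul(Rational(-1, 5), Add(4, L)) = Add(Rational(-4, 5), Mul(Rational(-1, 5), L)))
Function('O')(N, p) = Add(-24, Mul(-6, N)) (Function('O')(N, p) = Mul(Add(-4, -2), Add(4, N)) = Mul(-6, Add(4, N)) = Add(-24, Mul(-6, N)))
Add(Function('O')(-9, 8), Mul(-3, Function('A')(11))) = Add(Add(-24, Mul(-6, -9)), Mul(-3, Add(Rational(-4, 5), Mul(Rational(-1, 5), 11)))) = Add(Add(-24, 54), Mul(-3, Add(Rational(-4, 5), Rational(-11, 5)))) = Add(30, Mul(-3, -3)) = Add(30, 9) = 39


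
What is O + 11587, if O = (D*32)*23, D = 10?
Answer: 18947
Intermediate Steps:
O = 7360 (O = (10*32)*23 = 320*23 = 7360)
O + 11587 = 7360 + 11587 = 18947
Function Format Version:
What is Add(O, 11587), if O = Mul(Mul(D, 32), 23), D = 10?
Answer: 18947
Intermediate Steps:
O = 7360 (O = Mul(Mul(10, 32), 23) = Mul(320, 23) = 7360)
Add(O, 11587) = Add(7360, 11587) = 18947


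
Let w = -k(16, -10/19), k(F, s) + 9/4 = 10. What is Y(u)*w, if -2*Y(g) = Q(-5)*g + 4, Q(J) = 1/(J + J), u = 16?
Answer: 93/10 ≈ 9.3000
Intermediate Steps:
k(F, s) = 31/4 (k(F, s) = -9/4 + 10 = 31/4)
Q(J) = 1/(2*J)
Y(g) = -2 + g/20 (Y(g) = -(((½)/(-5))*g + 4)/2 = -(((½)*(-⅕))*g + 4)/2 = -(-g/10 + 4)/2 = -(4 - g/10)/2 = -2 + g/20)
w = -31/4 (w = -1*31/4 = -31/4 ≈ -7.7500)
Y(u)*w = (-2 + (1/20)*16)*(-31/4) = (-2 + ⅘)*(-31/4) = -6/5*(-31/4) = 93/10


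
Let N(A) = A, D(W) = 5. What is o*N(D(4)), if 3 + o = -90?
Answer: -465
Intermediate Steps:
o = -93 (o = -3 - 90 = -93)
o*N(D(4)) = -93*5 = -465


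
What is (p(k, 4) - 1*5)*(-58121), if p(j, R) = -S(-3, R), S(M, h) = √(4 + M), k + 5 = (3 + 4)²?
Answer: 348726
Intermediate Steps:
k = 44 (k = -5 + (3 + 4)² = -5 + 7² = -5 + 49 = 44)
p(j, R) = -1 (p(j, R) = -√(4 - 3) = -√1 = -1*1 = -1)
(p(k, 4) - 1*5)*(-58121) = (-1 - 1*5)*(-58121) = (-1 - 5)*(-58121) = -6*(-58121) = 348726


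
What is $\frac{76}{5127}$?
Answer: $\frac{76}{5127} \approx 0.014823$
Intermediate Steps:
$\frac{76}{5127}$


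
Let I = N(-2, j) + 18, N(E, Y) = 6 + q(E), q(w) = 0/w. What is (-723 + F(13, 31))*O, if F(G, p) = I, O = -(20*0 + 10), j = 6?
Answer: 6990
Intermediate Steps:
q(w) = 0
N(E, Y) = 6 (N(E, Y) = 6 + 0 = 6)
O = -10 (O = -(0 + 10) = -1*10 = -10)
I = 24 (I = 6 + 18 = 24)
F(G, p) = 24
(-723 + F(13, 31))*O = (-723 + 24)*(-10) = -699*(-10) = 6990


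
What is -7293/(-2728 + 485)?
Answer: 7293/2243 ≈ 3.2514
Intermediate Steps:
-7293/(-2728 + 485) = -7293/(-2243) = -7293*(-1/2243) = 7293/2243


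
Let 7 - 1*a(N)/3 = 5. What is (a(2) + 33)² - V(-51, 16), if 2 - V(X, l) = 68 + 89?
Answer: 1676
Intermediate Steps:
a(N) = 6 (a(N) = 21 - 3*5 = 21 - 15 = 6)
V(X, l) = -155 (V(X, l) = 2 - (68 + 89) = 2 - 1*157 = 2 - 157 = -155)
(a(2) + 33)² - V(-51, 16) = (6 + 33)² - 1*(-155) = 39² + 155 = 1521 + 155 = 1676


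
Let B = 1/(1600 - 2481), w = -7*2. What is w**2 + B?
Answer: 172675/881 ≈ 196.00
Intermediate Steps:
w = -14
B = -1/881 (B = 1/(-881) = -1/881 ≈ -0.0011351)
w**2 + B = (-14)**2 - 1/881 = 196 - 1/881 = 172675/881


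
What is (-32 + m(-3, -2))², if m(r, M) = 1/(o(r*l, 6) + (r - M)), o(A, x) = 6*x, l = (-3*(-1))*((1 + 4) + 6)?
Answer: 1252161/1225 ≈ 1022.2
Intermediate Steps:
l = 33 (l = 3*(5 + 6) = 3*11 = 33)
m(r, M) = 1/(36 + r - M) (m(r, M) = 1/(6*6 + (r - M)) = 1/(36 + (r - M)) = 1/(36 + r - M))
(-32 + m(-3, -2))² = (-32 + 1/(36 - 3 - 1*(-2)))² = (-32 + 1/(36 - 3 + 2))² = (-32 + 1/35)² = (-1119/35)² = 1252161/1225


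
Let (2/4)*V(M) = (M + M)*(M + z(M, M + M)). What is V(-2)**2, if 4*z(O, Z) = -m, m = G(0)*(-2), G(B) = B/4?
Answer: 256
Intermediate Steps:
G(B) = B/4 (G(B) = B*(1/4) = B/4)
m = 0 (m = ((1/4)*0)*(-2) = 0*(-2) = 0)
z(O, Z) = 0 (z(O, Z) = (-1*0)/4 = (1/4)*0 = 0)
V(M) = 4*M**2 (V(M) = 2*((M + M)*(M + 0)) = 2*((2*M)*M) = 2*(2*M**2) = 4*M**2)
V(-2)**2 = (4*(-2)**2)**2 = (4*4)**2 = 16**2 = 256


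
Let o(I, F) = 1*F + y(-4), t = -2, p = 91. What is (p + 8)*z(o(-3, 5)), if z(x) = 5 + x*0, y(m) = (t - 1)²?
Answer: 495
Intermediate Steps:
y(m) = 9 (y(m) = (-2 - 1)² = (-3)² = 9)
o(I, F) = 9 + F (o(I, F) = 1*F + 9 = F + 9 = 9 + F)
z(x) = 5 (z(x) = 5 + 0 = 5)
(p + 8)*z(o(-3, 5)) = (91 + 8)*5 = 99*5 = 495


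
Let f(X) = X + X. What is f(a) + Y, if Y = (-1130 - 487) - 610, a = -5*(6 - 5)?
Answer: -2237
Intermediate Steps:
a = -5 (a = -5*1 = -5)
f(X) = 2*X
Y = -2227 (Y = -1617 - 610 = -2227)
f(a) + Y = 2*(-5) - 2227 = -10 - 2227 = -2237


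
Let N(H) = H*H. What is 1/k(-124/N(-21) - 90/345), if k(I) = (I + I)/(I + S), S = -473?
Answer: 4803137/10996 ≈ 436.81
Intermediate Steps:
N(H) = H**2
k(I) = 2*I/(-473 + I) (k(I) = (I + I)/(I - 473) = (2*I)/(-473 + I) = 2*I/(-473 + I))
1/k(-124/N(-21) - 90/345) = 1/(2*(-124/((-21)**2) - 90/345)/(-473 + (-124/((-21)**2) - 90/345))) = 1/(2*(-124/441 - 90*1/345)/(-473 + (-124/441 - 90*1/345))) = 1/(2*(-124*1/441 - 6/23)/(-473 + (-124*1/441 - 6/23))) = 1/(2*(-124/441 - 6/23)/(-473 + (-124/441 - 6/23))) = 1/(2*(-5498/10143)/(-473 - 5498/10143)) = 1/(2*(-5498/10143)/(-4803137/10143)) = 1/(2*(-5498/10143)*(-10143/4803137)) = 1/(10996/4803137) = 4803137/10996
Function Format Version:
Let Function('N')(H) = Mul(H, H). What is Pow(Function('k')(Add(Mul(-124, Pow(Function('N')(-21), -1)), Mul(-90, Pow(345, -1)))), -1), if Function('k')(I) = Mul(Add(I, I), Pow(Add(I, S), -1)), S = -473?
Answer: Rational(4803137, 10996) ≈ 436.81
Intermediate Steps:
Function('N')(H) = Pow(H, 2)
Function('k')(I) = Mul(2, I, Pow(Add(-473, I), -1)) (Function('k')(I) = Mul(Add(I, I), Pow(Add(I, -473), -1)) = Mul(Mul(2, I), Pow(Add(-473, I), -1)) = Mul(2, I, Pow(Add(-473, I), -1)))
Pow(Function('k')(Add(Mul(-124, Pow(Function('N')(-21), -1)), Mul(-90, Pow(345, -1)))), -1) = Pow(Mul(2, Add(Mul(-124, Pow(Pow(-21, 2), -1)), Mul(-90, Pow(345, -1))), Pow(Add(-473, Add(Mul(-124, Pow(Pow(-21, 2), -1)), Mul(-90, Pow(345, -1)))), -1)), -1) = Pow(Mul(2, Add(Mul(-124, Pow(441, -1)), Mul(-90, Rational(1, 345))), Pow(Add(-473, Add(Mul(-124, Pow(441, -1)), Mul(-90, Rational(1, 345)))), -1)), -1) = Pow(Mul(2, Add(Mul(-124, Rational(1, 441)), Rational(-6, 23)), Pow(Add(-473, Add(Mul(-124, Rational(1, 441)), Rational(-6, 23))), -1)), -1) = Pow(Mul(2, Add(Rational(-124, 441), Rational(-6, 23)), Pow(Add(-473, Add(Rational(-124, 441), Rational(-6, 23))), -1)), -1) = Pow(Mul(2, Rational(-5498, 10143), Pow(Add(-473, Rational(-5498, 10143)), -1)), -1) = Pow(Mul(2, Rational(-5498, 10143), Pow(Rational(-4803137, 10143), -1)), -1) = Pow(Mul(2, Rational(-5498, 10143), Rational(-10143, 4803137)), -1) = Pow(Rational(10996, 4803137), -1) = Rational(4803137, 10996)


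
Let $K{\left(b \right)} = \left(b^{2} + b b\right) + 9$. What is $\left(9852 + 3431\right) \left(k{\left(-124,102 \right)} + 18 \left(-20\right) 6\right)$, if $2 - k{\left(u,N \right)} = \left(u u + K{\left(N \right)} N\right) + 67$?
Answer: $-28438039605$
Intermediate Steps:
$K{\left(b \right)} = 9 + 2 b^{2}$ ($K{\left(b \right)} = \left(b^{2} + b^{2}\right) + 9 = 2 b^{2} + 9 = 9 + 2 b^{2}$)
$k{\left(u,N \right)} = -65 - u^{2} - N \left(9 + 2 N^{2}\right)$ ($k{\left(u,N \right)} = 2 - \left(\left(u u + \left(9 + 2 N^{2}\right) N\right) + 67\right) = 2 - \left(\left(u^{2} + N \left(9 + 2 N^{2}\right)\right) + 67\right) = 2 - \left(67 + u^{2} + N \left(9 + 2 N^{2}\right)\right) = -65 - u^{2} - N \left(9 + 2 N^{2}\right)$)
$\left(9852 + 3431\right) \left(k{\left(-124,102 \right)} + 18 \left(-20\right) 6\right) = \left(9852 + 3431\right) \left(\left(-65 - \left(-124\right)^{2} - 102 \left(9 + 2 \cdot 102^{2}\right)\right) + 18 \left(-20\right) 6\right) = 13283 \left(\left(-65 - 15376 - 102 \left(9 + 2 \cdot 10404\right)\right) - 2160\right) = 13283 \left(\left(-65 - 15376 - 102 \left(9 + 20808\right)\right) - 2160\right) = 13283 \left(\left(-65 - 15376 - 102 \cdot 20817\right) - 2160\right) = 13283 \left(\left(-65 - 15376 - 2123334\right) - 2160\right) = 13283 \left(-2138775 - 2160\right) = 13283 \left(-2140935\right) = -28438039605$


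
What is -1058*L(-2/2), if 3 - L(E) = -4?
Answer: -7406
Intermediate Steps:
L(E) = 7 (L(E) = 3 - 1*(-4) = 3 + 4 = 7)
-1058*L(-2/2) = -1058*7 = -7406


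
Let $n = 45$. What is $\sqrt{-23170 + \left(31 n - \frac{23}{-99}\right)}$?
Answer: $\frac{i \sqrt{23712722}}{33} \approx 147.56 i$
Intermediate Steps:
$\sqrt{-23170 + \left(31 n - \frac{23}{-99}\right)} = \sqrt{-23170 + \left(31 \cdot 45 - \frac{23}{-99}\right)} = \sqrt{-23170 + \left(1395 - - \frac{23}{99}\right)} = \sqrt{-23170 + \left(1395 + \frac{23}{99}\right)} = \sqrt{-23170 + \frac{138128}{99}} = \sqrt{- \frac{2155702}{99}} = \frac{i \sqrt{23712722}}{33}$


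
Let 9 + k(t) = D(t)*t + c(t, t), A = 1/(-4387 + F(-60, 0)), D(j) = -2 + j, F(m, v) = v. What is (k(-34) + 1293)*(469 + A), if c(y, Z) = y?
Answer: 5090259948/4387 ≈ 1.1603e+6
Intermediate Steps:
A = -1/4387 (A = 1/(-4387 + 0) = 1/(-4387) = -1/4387 ≈ -0.00022795)
k(t) = -9 + t + t*(-2 + t) (k(t) = -9 + ((-2 + t)*t + t) = -9 + (t*(-2 + t) + t) = -9 + (t + t*(-2 + t)) = -9 + t + t*(-2 + t))
(k(-34) + 1293)*(469 + A) = ((-9 + (-34)² - 1*(-34)) + 1293)*(469 - 1/4387) = ((-9 + 1156 + 34) + 1293)*(2057502/4387) = (1181 + 1293)*(2057502/4387) = 2474*(2057502/4387) = 5090259948/4387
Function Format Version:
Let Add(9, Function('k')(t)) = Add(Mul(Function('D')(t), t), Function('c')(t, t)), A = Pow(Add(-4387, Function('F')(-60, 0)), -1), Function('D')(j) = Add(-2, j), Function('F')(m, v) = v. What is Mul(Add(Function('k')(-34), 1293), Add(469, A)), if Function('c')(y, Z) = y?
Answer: Rational(5090259948, 4387) ≈ 1.1603e+6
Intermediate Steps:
A = Rational(-1, 4387) (A = Pow(Add(-4387, 0), -1) = Pow(-4387, -1) = Rational(-1, 4387) ≈ -0.00022795)
Function('k')(t) = Add(-9, t, Mul(t, Add(-2, t))) (Function('k')(t) = Add(-9, Add(Mul(Add(-2, t), t), t)) = Add(-9, Add(Mul(t, Add(-2, t)), t)) = Add(-9, Add(t, Mul(t, Add(-2, t)))) = Add(-9, t, Mul(t, Add(-2, t))))
Mul(Add(Function('k')(-34), 1293), Add(469, A)) = Mul(Add(Add(-9, Pow(-34, 2), Mul(-1, -34)), 1293), Add(469, Rational(-1, 4387))) = Mul(Add(Add(-9, 1156, 34), 1293), Rational(2057502, 4387)) = Mul(Add(1181, 1293), Rational(2057502, 4387)) = Mul(2474, Rational(2057502, 4387)) = Rational(5090259948, 4387)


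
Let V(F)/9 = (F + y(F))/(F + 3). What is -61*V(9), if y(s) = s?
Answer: -1647/2 ≈ -823.50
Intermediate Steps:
V(F) = 18*F/(3 + F) (V(F) = 9*((F + F)/(F + 3)) = 9*((2*F)/(3 + F)) = 9*(2*F/(3 + F)) = 18*F/(3 + F))
-61*V(9) = -1098*9/(3 + 9) = -1098*9/12 = -61*27/2 = -1647/2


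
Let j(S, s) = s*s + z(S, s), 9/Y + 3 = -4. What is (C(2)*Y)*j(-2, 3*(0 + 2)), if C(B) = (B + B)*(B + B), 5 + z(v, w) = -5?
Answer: -3744/7 ≈ -534.86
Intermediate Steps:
z(v, w) = -10 (z(v, w) = -5 - 5 = -10)
Y = -9/7 (Y = 9/(-3 - 4) = 9/(-7) = 9*(-1/7) = -9/7 ≈ -1.2857)
j(S, s) = -10 + s**2 (j(S, s) = s*s - 10 = s**2 - 10 = -10 + s**2)
C(B) = 4*B**2 (C(B) = (2*B)*(2*B) = 4*B**2)
(C(2)*Y)*j(-2, 3*(0 + 2)) = ((4*2**2)*(-9/7))*(-10 + (3*(0 + 2))**2) = ((4*4)*(-9/7))*(-10 + (3*2)**2) = (16*(-9/7))*(-10 + 6**2) = -144*(-10 + 36)/7 = -144/7*26 = -3744/7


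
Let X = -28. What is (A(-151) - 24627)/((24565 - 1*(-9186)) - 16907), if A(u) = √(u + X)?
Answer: -24627/16844 + I*√179/16844 ≈ -1.4621 + 0.00079429*I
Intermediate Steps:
A(u) = √(-28 + u) (A(u) = √(u - 28) = √(-28 + u))
(A(-151) - 24627)/((24565 - 1*(-9186)) - 16907) = (√(-28 - 151) - 24627)/((24565 - 1*(-9186)) - 16907) = (√(-179) - 24627)/((24565 + 9186) - 16907) = (I*√179 - 24627)/(33751 - 16907) = (-24627 + I*√179)/16844 = (-24627 + I*√179)*(1/16844) = -24627/16844 + I*√179/16844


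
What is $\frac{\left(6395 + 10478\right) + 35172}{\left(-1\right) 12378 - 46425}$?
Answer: $- \frac{52045}{58803} \approx -0.88507$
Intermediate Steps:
$\frac{\left(6395 + 10478\right) + 35172}{\left(-1\right) 12378 - 46425} = \frac{16873 + 35172}{-12378 - 46425} = \frac{52045}{-58803} = 52045 \left(- \frac{1}{58803}\right) = - \frac{52045}{58803}$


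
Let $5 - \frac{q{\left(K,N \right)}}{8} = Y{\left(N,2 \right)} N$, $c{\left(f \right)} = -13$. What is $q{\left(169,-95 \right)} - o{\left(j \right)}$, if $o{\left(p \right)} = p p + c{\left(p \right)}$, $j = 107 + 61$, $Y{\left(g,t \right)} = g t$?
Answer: $-172571$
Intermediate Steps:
$q{\left(K,N \right)} = 40 - 16 N^{2}$ ($q{\left(K,N \right)} = 40 - 8 N 2 N = 40 - 8 \cdot 2 N N = 40 - 8 \cdot 2 N^{2} = 40 - 16 N^{2}$)
$j = 168$
$o{\left(p \right)} = -13 + p^{2}$ ($o{\left(p \right)} = p p - 13 = p^{2} - 13 = -13 + p^{2}$)
$q{\left(169,-95 \right)} - o{\left(j \right)} = \left(40 - 16 \left(-95\right)^{2}\right) - \left(-13 + 168^{2}\right) = \left(40 - 144400\right) - \left(-13 + 28224\right) = \left(40 - 144400\right) - 28211 = -144360 - 28211 = -172571$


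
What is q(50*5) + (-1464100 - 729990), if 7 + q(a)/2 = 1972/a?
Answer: -274261028/125 ≈ -2.1941e+6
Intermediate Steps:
q(a) = -14 + 3944/a (q(a) = -14 + 2*(1972/a) = -14 + 3944/a)
q(50*5) + (-1464100 - 729990) = (-14 + 3944/((50*5))) + (-1464100 - 729990) = (-14 + 3944/250) - 2194090 = (-14 + 3944*(1/250)) - 2194090 = (-14 + 1972/125) - 2194090 = 222/125 - 2194090 = -274261028/125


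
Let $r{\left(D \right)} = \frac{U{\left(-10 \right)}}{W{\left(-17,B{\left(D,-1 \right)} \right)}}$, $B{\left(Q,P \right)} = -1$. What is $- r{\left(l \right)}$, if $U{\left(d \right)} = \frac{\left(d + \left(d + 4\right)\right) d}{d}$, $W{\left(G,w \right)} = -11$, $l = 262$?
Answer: $- \frac{16}{11} \approx -1.4545$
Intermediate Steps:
$U{\left(d \right)} = 4 + 2 d$ ($U{\left(d \right)} = \frac{\left(d + \left(4 + d\right)\right) d}{d} = \frac{\left(4 + 2 d\right) d}{d} = \frac{d \left(4 + 2 d\right)}{d} = 4 + 2 d$)
$r{\left(D \right)} = \frac{16}{11}$ ($r{\left(D \right)} = \frac{4 + 2 \left(-10\right)}{-11} = \left(4 - 20\right) \left(- \frac{1}{11}\right) = \left(-16\right) \left(- \frac{1}{11}\right) = \frac{16}{11}$)
$- r{\left(l \right)} = \left(-1\right) \frac{16}{11} = - \frac{16}{11}$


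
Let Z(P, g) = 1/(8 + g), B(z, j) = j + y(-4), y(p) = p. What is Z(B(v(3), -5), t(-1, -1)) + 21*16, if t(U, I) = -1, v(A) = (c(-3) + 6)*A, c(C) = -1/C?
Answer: 2353/7 ≈ 336.14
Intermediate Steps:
v(A) = 19*A/3 (v(A) = (-1/(-3) + 6)*A = (-1*(-⅓) + 6)*A = (⅓ + 6)*A = 19*A/3)
B(z, j) = -4 + j (B(z, j) = j - 4 = -4 + j)
Z(B(v(3), -5), t(-1, -1)) + 21*16 = 1/(8 - 1) + 21*16 = 1/7 + 336 = ⅐ + 336 = 2353/7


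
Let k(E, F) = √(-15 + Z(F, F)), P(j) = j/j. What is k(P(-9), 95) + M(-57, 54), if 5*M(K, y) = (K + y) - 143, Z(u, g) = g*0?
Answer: -146/5 + I*√15 ≈ -29.2 + 3.873*I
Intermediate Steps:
Z(u, g) = 0
P(j) = 1
k(E, F) = I*√15 (k(E, F) = √(-15 + 0) = √(-15) = I*√15)
M(K, y) = -143/5 + K/5 + y/5 (M(K, y) = ((K + y) - 143)/5 = (-143 + K + y)/5 = -143/5 + K/5 + y/5)
k(P(-9), 95) + M(-57, 54) = I*√15 + (-143/5 + (⅕)*(-57) + (⅕)*54) = I*√15 + (-143/5 - 57/5 + 54/5) = I*√15 - 146/5 = -146/5 + I*√15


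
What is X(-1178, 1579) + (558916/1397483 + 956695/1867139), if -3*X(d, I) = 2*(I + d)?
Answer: -2085512982351847/7827885033411 ≈ -266.42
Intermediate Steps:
X(d, I) = -2*I/3 - 2*d/3 (X(d, I) = -2*(I + d)/3 = -(2*I + 2*d)/3 = -2*I/3 - 2*d/3)
X(-1178, 1579) + (558916/1397483 + 956695/1867139) = (-⅔*1579 - ⅔*(-1178)) + (558916/1397483 + 956695/1867139) = (-3158/3 + 2356/3) + (558916*(1/1397483) + 956695*(1/1867139)) = -802/3 + (558916/1397483 + 956695/1867139) = -802/3 + 2380538860009/2609295011137 = -2085512982351847/7827885033411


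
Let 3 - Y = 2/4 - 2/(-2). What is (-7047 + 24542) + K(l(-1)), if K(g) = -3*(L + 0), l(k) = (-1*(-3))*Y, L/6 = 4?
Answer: 17423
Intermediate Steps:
L = 24 (L = 6*4 = 24)
Y = 3/2 (Y = 3 - (2/4 - 2/(-2)) = 3 - (2*(¼) - 2*(-½)) = 3 - (½ + 1) = 3 - 1*3/2 = 3 - 3/2 = 3/2 ≈ 1.5000)
l(k) = 9/2 (l(k) = -1*(-3)*(3/2) = 3*(3/2) = 9/2)
K(g) = -72 (K(g) = -3*(24 + 0) = -3*24 = -72)
(-7047 + 24542) + K(l(-1)) = (-7047 + 24542) - 72 = 17495 - 72 = 17423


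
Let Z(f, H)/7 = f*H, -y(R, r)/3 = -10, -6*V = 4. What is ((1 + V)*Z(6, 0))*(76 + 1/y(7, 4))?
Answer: 0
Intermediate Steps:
V = -⅔ (V = -⅙*4 = -⅔ ≈ -0.66667)
y(R, r) = 30 (y(R, r) = -3*(-10) = 30)
Z(f, H) = 7*H*f (Z(f, H) = 7*(f*H) = 7*(H*f) = 7*H*f)
((1 + V)*Z(6, 0))*(76 + 1/y(7, 4)) = ((1 - ⅔)*(7*0*6))*(76 + 1/30) = ((⅓)*0)*(76 + 1/30) = 0*(2281/30) = 0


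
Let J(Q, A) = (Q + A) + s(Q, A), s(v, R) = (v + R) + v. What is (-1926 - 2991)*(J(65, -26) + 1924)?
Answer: -10163439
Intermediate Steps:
s(v, R) = R + 2*v (s(v, R) = (R + v) + v = R + 2*v)
J(Q, A) = 2*A + 3*Q (J(Q, A) = (Q + A) + (A + 2*Q) = (A + Q) + (A + 2*Q) = 2*A + 3*Q)
(-1926 - 2991)*(J(65, -26) + 1924) = (-1926 - 2991)*((2*(-26) + 3*65) + 1924) = -4917*((-52 + 195) + 1924) = -4917*(143 + 1924) = -4917*2067 = -10163439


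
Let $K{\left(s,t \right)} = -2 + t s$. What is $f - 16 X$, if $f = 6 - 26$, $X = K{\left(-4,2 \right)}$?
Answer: $140$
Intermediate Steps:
$K{\left(s,t \right)} = -2 + s t$
$X = -10$ ($X = -2 - 8 = -10$)
$f = -20$ ($f = 6 - 26 = -20$)
$f - 16 X = -20 - -160 = -20 + 160 = 140$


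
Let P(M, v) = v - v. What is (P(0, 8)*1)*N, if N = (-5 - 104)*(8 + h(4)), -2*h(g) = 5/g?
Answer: 0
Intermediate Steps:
P(M, v) = 0
h(g) = -5/(2*g)
N = -6431/8 (N = (-5 - 104)*(8 - 5/2/4) = -109*(8 - 5/2*¼) = -109*(8 - 5/8) = -109*59/8 = -6431/8 ≈ -803.88)
(P(0, 8)*1)*N = (0*1)*(-6431/8) = 0*(-6431/8) = 0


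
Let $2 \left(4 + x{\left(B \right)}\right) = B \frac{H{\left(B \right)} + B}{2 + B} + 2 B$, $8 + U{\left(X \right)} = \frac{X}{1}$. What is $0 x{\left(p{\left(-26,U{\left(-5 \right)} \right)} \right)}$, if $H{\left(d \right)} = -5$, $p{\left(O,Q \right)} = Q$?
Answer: $0$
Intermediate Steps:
$U{\left(X \right)} = -8 + X$ ($U{\left(X \right)} = -8 + \frac{X}{1} = -8 + X 1 = -8 + X$)
$x{\left(B \right)} = -4 + B + \frac{B \left(-5 + B\right)}{2 \left(2 + B\right)}$ ($x{\left(B \right)} = -4 + \frac{B \frac{-5 + B}{2 + B} + 2 B}{2} = -4 + \frac{\frac{B \left(-5 + B\right)}{2 + B} + 2 B}{2} = -4 + \frac{2 B + \frac{B \left(-5 + B\right)}{2 + B}}{2} = -4 + \left(B + \frac{B \left(-5 + B\right)}{2 \left(2 + B\right)}\right) = -4 + B + \frac{B \left(-5 + B\right)}{2 \left(2 + B\right)}$)
$0 x{\left(p{\left(-26,U{\left(-5 \right)} \right)} \right)} = 0 \frac{-16 - 9 \left(-8 - 5\right) + 3 \left(-8 - 5\right)^{2}}{2 \left(2 - 13\right)} = 0 \frac{-16 - -117 + 3 \left(-13\right)^{2}}{2 \left(2 - 13\right)} = 0 \frac{-16 + 117 + 3 \cdot 169}{2 \left(-11\right)} = 0 \cdot \frac{1}{2} \left(- \frac{1}{11}\right) \left(-16 + 117 + 507\right) = 0 \cdot \frac{1}{2} \left(- \frac{1}{11}\right) 608 = 0 \left(- \frac{304}{11}\right) = 0$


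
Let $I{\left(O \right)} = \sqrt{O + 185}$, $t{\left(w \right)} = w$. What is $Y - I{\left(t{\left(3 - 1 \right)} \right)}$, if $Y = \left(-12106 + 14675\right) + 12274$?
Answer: $14843 - \sqrt{187} \approx 14829.0$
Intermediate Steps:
$I{\left(O \right)} = \sqrt{185 + O}$
$Y = 14843$ ($Y = 2569 + 12274 = 14843$)
$Y - I{\left(t{\left(3 - 1 \right)} \right)} = 14843 - \sqrt{185 + \left(3 - 1\right)} = 14843 - \sqrt{185 + 2} = 14843 - \sqrt{187}$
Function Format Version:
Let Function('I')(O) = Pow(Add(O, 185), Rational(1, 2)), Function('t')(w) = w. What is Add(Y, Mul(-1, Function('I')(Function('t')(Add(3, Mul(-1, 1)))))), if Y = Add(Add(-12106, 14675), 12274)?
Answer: Add(14843, Mul(-1, Pow(187, Rational(1, 2)))) ≈ 14829.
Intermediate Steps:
Function('I')(O) = Pow(Add(185, O), Rational(1, 2))
Y = 14843 (Y = Add(2569, 12274) = 14843)
Add(Y, Mul(-1, Function('I')(Function('t')(Add(3, Mul(-1, 1)))))) = Add(14843, Mul(-1, Pow(Add(185, Add(3, Mul(-1, 1))), Rational(1, 2)))) = Add(14843, Mul(-1, Pow(Add(185, Add(3, -1)), Rational(1, 2)))) = Add(14843, Mul(-1, Pow(Add(185, 2), Rational(1, 2)))) = Add(14843, Mul(-1, Pow(187, Rational(1, 2))))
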